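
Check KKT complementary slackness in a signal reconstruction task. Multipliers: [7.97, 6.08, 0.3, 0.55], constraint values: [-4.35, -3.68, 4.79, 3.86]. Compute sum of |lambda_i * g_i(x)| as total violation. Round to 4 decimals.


KKT complementary slackness check:
lambda_1 * g_1 = 7.97 * -4.35 = -34.6695
lambda_2 * g_2 = 6.08 * -3.68 = -22.3744
lambda_3 * g_3 = 0.3 * 4.79 = 1.437
lambda_4 * g_4 = 0.55 * 3.86 = 2.123
Total violation = 34.6695 + 22.3744 + 1.437 + 2.123 = 60.6039


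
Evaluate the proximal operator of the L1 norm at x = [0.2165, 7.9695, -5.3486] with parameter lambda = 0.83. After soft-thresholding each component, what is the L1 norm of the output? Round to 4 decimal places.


Soft-thresholding with lambda = 0.83:
prox(0.2165) = sign(0.2165)*max(|0.2165| - 0.83, 0) = 0.0
prox(7.9695) = sign(7.9695)*max(|7.9695| - 0.83, 0) = 7.1395
prox(-5.3486) = sign(-5.3486)*max(|-5.3486| - 0.83, 0) = -4.5186
prox(x) = [0.0, 7.1395, -4.5186]
||prox(x)||_1 = 0.0 + 7.1395 + 4.5186 = 11.6581


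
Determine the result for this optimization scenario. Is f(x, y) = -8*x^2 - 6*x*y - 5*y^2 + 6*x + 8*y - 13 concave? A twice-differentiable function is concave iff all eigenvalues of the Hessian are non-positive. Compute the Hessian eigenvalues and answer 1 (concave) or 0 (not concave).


The Hessian of f(x,y) = -8*x^2 - 6*x*y - 5*y^2 + 6*x + 8*y - 13 is:
H = [[-16, -6], [-6, -10]]
Trace = -16 - 10 = -26
Determinant = -16*-10 - (-6)^2 = 124
Discriminant = (-26)^2 - 4*124 = 180.0
Eigenvalues: lambda_1 = -19.7082, lambda_2 = -6.2918
The function is concave.

1


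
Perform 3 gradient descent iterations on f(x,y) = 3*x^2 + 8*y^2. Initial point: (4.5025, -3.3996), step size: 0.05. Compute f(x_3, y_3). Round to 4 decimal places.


Gradient descent on f(x,y) = 3*x^2 + 8*y^2.
Starting point: (4.5025, -3.3996), alpha = 0.05
Step 1: grad_x = 2*3*4.5025 = 27.015, grad_y = 2*8*-3.3996 = -54.3936
  x_1 = 4.5025 - 0.05*27.015 = 3.1518
  y_1 = -3.3996 - 0.05*-54.3936 = -0.6799
Step 2: grad_x = 2*3*3.1518 = 18.9105, grad_y = 2*8*-0.6799 = -10.8787
  x_2 = 3.1518 - 0.05*18.9105 = 2.2062
  y_2 = -0.6799 - 0.05*-10.8787 = -0.136
Step 3: grad_x = 2*3*2.2062 = 13.2374, grad_y = 2*8*-0.136 = -2.1757
  x_3 = 2.2062 - 0.05*13.2374 = 1.5444
  y_3 = -0.136 - 0.05*-2.1757 = -0.0272
f(1.5444, -0.0272) = 3*1.5444^2 + 8*(-0.0272)^2 = 7.161


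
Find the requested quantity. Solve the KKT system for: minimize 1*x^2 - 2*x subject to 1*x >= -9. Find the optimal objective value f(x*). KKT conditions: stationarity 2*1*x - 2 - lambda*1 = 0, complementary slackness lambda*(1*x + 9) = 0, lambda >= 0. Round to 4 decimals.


Step 1: Try lambda = 0 (constraint inactive).
Stationarity: 2*1*x - 2 = 0
x* = 2/(2*1) = 1.0
Check constraint: 1*1.0 = 1.0 >= -9 -- satisfied.
Step 2: Compute optimal value.
f(x*) = 1*1.0^2 - 2*1.0 = -1.0


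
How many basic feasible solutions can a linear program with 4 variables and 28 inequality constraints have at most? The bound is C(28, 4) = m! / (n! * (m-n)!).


Each vertex corresponds to some choice of n active constraints out of m, so the number of vertices is at most C(m, n) = m! / (n!(m-n)!).
m = 28, n = 4
Numerator: 28 * 27 * 26 * 25
Denominator: 4! = 24
C(28, 4) = 20475


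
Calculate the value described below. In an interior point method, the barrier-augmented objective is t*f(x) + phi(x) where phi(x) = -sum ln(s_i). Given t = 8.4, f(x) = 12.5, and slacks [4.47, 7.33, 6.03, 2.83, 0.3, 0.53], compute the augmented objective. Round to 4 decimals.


Step 1: Compute log-barrier.
ln values: [1.4974, 1.992, 1.7967, 1.0403, -1.204, -0.6349]
phi = -(1.4974 + 1.992 + 1.7967 + 1.0403 - 1.204 - 0.6349) = -4.4875
Step 2: Compute augmented objective.
t*f(x) = 8.4*12.5 = 105.0
Total = 105.0 - 4.4875 = 100.5125


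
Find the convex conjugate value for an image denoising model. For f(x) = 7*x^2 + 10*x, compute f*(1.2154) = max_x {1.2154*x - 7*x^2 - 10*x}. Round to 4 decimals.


f*(y) = sup_x {y*x - a*x^2 - b*x} = sup_x {(y-b)*x - a*x^2}
FOC: (y - b) - 2a*x = 0 => x* = (y - b)/(2a)
x* = (1.2154 - 10)/(2*7) = -0.6275
f*(1.2154) = (y-b)^2/(4a) = (1.2154 - 10)^2/(4*7)
= 77.1692/28 = 2.756


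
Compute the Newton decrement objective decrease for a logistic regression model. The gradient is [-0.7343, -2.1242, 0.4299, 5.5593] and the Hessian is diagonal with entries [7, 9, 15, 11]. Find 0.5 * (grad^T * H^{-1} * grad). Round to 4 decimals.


Step 1: H is diagonal, so H^(-1) * g = [-0.1049, -0.236, 0.0287, 0.5054].
Step 2: g^T H^(-1) g = sum_i g_i^2 / H_ii
  = (-0.7343)^2/7 + (-2.1242)^2/9 + (0.4299)^2/15 + (5.5593)^2/11
  = 0.077 + 0.5014 + 0.0123 + 2.8096 = 3.4003
Step 3: Objective decrease = 0.5 * g^T H^(-1) g = 1.7002


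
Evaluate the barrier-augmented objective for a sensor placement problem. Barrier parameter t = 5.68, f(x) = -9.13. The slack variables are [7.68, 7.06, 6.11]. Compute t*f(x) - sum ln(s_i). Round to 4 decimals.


Step 1: Compute log-barrier.
ln values: [2.0386, 1.9544, 1.8099]
phi = -(2.0386 + 1.9544 + 1.8099) = -5.803
Step 2: Compute augmented objective.
t*f(x) = 5.68*-9.13 = -51.8584
Total = -51.8584 - 5.803 = -57.6614


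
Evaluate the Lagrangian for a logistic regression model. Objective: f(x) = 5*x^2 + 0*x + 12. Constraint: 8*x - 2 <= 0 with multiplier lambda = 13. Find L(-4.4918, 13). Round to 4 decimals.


Step 1: Evaluate f(x).
f(-4.4918) = 5*(-4.4918)^2 + 0*(-4.4918) + 12 = 112.8813
Step 2: Evaluate g(x).
g(-4.4918) = 8*-4.4918 - 2 = -37.9344
Step 3: Compute Lagrangian.
L = 112.8813 + 13*-37.9344 = -380.2659


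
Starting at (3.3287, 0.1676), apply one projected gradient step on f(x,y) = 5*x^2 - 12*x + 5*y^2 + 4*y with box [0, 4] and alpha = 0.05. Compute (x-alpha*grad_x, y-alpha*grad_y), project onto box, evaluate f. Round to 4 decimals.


Step 1: Compute gradient at (3.3287, 0.1676).
grad_x = 2*5*3.3287 - 12 = 21.287
grad_y = 2*5*0.1676 + 4 = 5.676
Step 2: Gradient step.
x_raw = 3.3287 - 0.05*21.287 = 2.2644
y_raw = 0.1676 - 0.05*5.676 = -0.1162
Step 3: Project onto [0, 4].
x_proj = clip(2.2644) = 2.2644
y_proj = clip(-0.1162) = 0.0
Step 4: Evaluate f.
f(2.2644, 0.0) = -1.5358


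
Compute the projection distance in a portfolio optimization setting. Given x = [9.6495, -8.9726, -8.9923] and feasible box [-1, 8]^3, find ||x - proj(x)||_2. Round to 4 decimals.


Project each component onto [-1, 8].
clip(9.6495) = 8.0, clip(-8.9726) = -1.0, clip(-8.9923) = -1.0
Projection = [8.0, -1.0, -1.0]
Squared diffs: [2.7209, 63.5624, 63.8769]
Distance = sqrt(130.1602) = 11.4088


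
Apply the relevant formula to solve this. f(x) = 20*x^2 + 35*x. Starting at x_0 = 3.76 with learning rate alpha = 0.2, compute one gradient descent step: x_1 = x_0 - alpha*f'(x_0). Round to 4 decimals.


We compute the gradient at x_0 and apply the update.
f'(x) = 40*x + 35
f'(3.76) = 40*3.76 + 35 = 185.4
x_1 = 3.76 - 0.2*185.4 = -33.32


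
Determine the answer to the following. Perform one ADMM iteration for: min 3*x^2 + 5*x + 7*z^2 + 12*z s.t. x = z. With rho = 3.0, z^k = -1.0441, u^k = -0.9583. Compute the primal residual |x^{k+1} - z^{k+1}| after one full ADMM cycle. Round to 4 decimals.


ADMM iteration with rho = 3.0, z^k = -1.0441, u^k = -0.9583
Step 1: x-update.
Minimize 3*x^2 + 5*x + (3.0/2)*(x + 1.0441 - 0.9583)^2
FOC: (2*3 + 3.0)*x = -5 + 3.0*(-1.0441 + 0.9583)
x^{k+1} = -0.5842
Step 2: z-update.
Minimize 7*z^2 + 12*z + (3.0/2)*(-0.5842 - z - 0.9583)^2
FOC: (2*7 + 3.0)*z = -12 + 3.0*(-0.5842 - 0.9583)
z^{k+1} = -0.9781
Step 3: u-update.
u^{k+1} = -0.9583 - 0.5842 + 0.9781 = -0.5644
Step 4: Primal residual = |-0.5842 + 0.9781| = 0.3939


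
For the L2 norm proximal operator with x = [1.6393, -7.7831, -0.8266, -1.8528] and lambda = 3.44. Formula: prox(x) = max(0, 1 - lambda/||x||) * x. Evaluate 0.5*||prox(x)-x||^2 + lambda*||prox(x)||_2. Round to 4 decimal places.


Step 1: Compute ||x||.
||x|| = 8.2085
Step 2: Compute scaling factor.
scale = max(0, 1 - 3.44/8.2085) = 0.5809
Step 3: prox(x) = [0.9523, -4.5214, -0.4802, -1.0763]
||prox(x)|| = 4.7685
Step 4: Proximal objective.
0.5*||prox-x||^2 = 5.9168
lambda*||prox|| = 16.4036
Total = 22.3206


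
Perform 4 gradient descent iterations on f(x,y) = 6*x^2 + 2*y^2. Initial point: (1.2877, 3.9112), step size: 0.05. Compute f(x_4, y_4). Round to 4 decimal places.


Gradient descent on f(x,y) = 6*x^2 + 2*y^2.
Starting point: (1.2877, 3.9112), alpha = 0.05
Step 1: grad_x = 2*6*1.2877 = 15.4524, grad_y = 2*2*3.9112 = 15.6448
  x_1 = 1.2877 - 0.05*15.4524 = 0.5151
  y_1 = 3.9112 - 0.05*15.6448 = 3.129
Step 2: grad_x = 2*6*0.5151 = 6.181, grad_y = 2*2*3.129 = 12.5158
  x_2 = 0.5151 - 0.05*6.181 = 0.206
  y_2 = 3.129 - 0.05*12.5158 = 2.5032
Step 3: grad_x = 2*6*0.206 = 2.4724, grad_y = 2*2*2.5032 = 10.0127
  x_3 = 0.206 - 0.05*2.4724 = 0.0824
  y_3 = 2.5032 - 0.05*10.0127 = 2.0025
Step 4: grad_x = 2*6*0.0824 = 0.989, grad_y = 2*2*2.0025 = 8.0101
  x_4 = 0.0824 - 0.05*0.989 = 0.033
  y_4 = 2.0025 - 0.05*8.0101 = 1.602
f(0.033, 1.602) = 6*0.033^2 + 2*1.602^2 = 5.1395


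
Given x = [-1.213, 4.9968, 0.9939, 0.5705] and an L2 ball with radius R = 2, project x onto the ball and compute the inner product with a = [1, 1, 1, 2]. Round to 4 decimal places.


Step 1: Compute ||x|| (intermediates to 6 decimals).
||x|| = sqrt((-1.213)^2 + 4.9968^2 + 0.9939^2 + 0.5705^2) = 5.268082
Step 2: Project.
Since ||x|| > R, scale = R/||x|| = 2/5.268082 = 0.379645, proj(x) = scale * x
proj(x) = [-0.460509, 1.89701, 0.377329, 0.216587]
Step 3: Dot product.
a^T * proj(x) = 1*(-0.460509) + 1*1.89701 + 1*0.377329 + 2*0.216587 = 2.247


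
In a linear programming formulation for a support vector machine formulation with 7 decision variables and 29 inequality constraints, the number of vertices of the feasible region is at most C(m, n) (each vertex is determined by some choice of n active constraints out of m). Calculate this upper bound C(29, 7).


Each vertex corresponds to some choice of n active constraints out of m, so the number of vertices is at most C(m, n) = m! / (n!(m-n)!).
m = 29, n = 7
Numerator: 29 * 28 * 27 * 26 * 25 * 24 * 23
Denominator: 7! = 5040
C(29, 7) = 1560780


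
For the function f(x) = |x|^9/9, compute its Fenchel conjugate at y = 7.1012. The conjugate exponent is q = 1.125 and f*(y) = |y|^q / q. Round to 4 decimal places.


The conjugate exponent q satisfies 1/p + 1/q = 1.
p = 9, so q = 9/(9 - 1) = 1.125
|y|^q = 7.1012^1.125 = 9.0729
f*(7.1012) = 9.0729 / 1.125 = 8.0648


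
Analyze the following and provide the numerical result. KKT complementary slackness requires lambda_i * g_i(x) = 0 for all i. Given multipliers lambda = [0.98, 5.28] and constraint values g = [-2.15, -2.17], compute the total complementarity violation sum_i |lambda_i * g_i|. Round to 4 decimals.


KKT complementary slackness check:
lambda_1 * g_1 = 0.98 * -2.15 = -2.107
lambda_2 * g_2 = 5.28 * -2.17 = -11.4576
Total violation = 2.107 + 11.4576 = 13.5646


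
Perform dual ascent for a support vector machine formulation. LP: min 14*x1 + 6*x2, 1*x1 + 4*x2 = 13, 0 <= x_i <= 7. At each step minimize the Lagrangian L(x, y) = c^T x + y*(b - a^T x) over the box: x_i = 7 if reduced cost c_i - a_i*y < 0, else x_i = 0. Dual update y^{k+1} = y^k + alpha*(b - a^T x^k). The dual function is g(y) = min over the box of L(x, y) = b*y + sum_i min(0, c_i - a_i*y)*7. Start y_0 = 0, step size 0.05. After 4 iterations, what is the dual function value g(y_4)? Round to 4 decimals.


Dual ascent for LP: min 14*x1 + 6*x2, 1*x1 + 4*x2 = 13, 0 <= x_i <= 7
Step 1: y^k = 0.0, reduced costs: (14.0, 6.0)
  x^k = (0.0, 0.0), subgradient = b - a^T x = 13.0
  y^{k+1} = 0.0 + 0.05*13.0 = 0.65
Step 2: y^k = 0.65, reduced costs: (13.35, 3.4)
  x^k = (0.0, 0.0), subgradient = b - a^T x = 13.0
  y^{k+1} = 0.65 + 0.05*13.0 = 1.3
Step 3: y^k = 1.3, reduced costs: (12.7, 0.8)
  x^k = (0.0, 0.0), subgradient = b - a^T x = 13.0
  y^{k+1} = 1.3 + 0.05*13.0 = 1.95
Step 4: y^k = 1.95, reduced costs: (12.05, -1.8)
  x^k = (0.0, 7.0), subgradient = b - a^T x = -15.0
  y^{k+1} = 1.95 + 0.05*-15.0 = 1.2
Dual objective at y_4 = 1.2: reduced costs (12.8, 1.2), box minimizer x = (0.0, 0.0)
g(y_4) = b*y + (c1 - a1*y)*x1 + (c2 - a2*y)*x2 = 13*1.2 + 12.8*0.0 + 1.2*0.0 = 15.6 + 0.0 + 0.0 = 15.6


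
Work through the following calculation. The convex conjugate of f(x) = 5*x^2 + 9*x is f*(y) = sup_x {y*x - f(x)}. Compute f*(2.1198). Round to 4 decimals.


f*(y) = sup_x {y*x - a*x^2 - b*x} = sup_x {(y-b)*x - a*x^2}
FOC: (y - b) - 2a*x = 0 => x* = (y - b)/(2a)
x* = (2.1198 - 9)/(2*5) = -0.688
f*(2.1198) = (y-b)^2/(4a) = (2.1198 - 9)^2/(4*5)
= 47.3372/20 = 2.3669


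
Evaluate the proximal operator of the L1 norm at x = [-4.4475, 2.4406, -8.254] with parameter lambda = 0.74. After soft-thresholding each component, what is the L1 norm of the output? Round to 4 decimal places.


Soft-thresholding with lambda = 0.74:
prox(-4.4475) = sign(-4.4475)*max(|-4.4475| - 0.74, 0) = -3.7075
prox(2.4406) = sign(2.4406)*max(|2.4406| - 0.74, 0) = 1.7006
prox(-8.254) = sign(-8.254)*max(|-8.254| - 0.74, 0) = -7.514
prox(x) = [-3.7075, 1.7006, -7.514]
||prox(x)||_1 = 3.7075 + 1.7006 + 7.514 = 12.9221


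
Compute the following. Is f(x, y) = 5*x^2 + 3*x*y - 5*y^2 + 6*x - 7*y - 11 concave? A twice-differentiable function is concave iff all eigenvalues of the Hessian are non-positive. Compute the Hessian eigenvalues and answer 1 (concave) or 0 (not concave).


The Hessian of f(x,y) = 5*x^2 + 3*x*y - 5*y^2 + 6*x - 7*y - 11 is:
H = [[10, 3], [3, -10]]
Trace = 10 - 10 = 0
Determinant = 10*-10 - (3)^2 = -109
Discriminant = (0)^2 - 4*-109 = 436.0
Eigenvalues: lambda_1 = -10.4403, lambda_2 = 10.4403
The function is not concave.

0


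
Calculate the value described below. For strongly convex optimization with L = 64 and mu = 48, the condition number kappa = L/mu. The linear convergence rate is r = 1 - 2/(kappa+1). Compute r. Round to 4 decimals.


Step 1: Compute the condition number.
kappa = L/mu = 64/48 = 1.3333
Step 2: Compute the convergence rate.
r = 1 - 2/(kappa + 1) = 1 - 2*mu/(L + mu) = (L - mu)/(L + mu) = 16/112 = 0.1429


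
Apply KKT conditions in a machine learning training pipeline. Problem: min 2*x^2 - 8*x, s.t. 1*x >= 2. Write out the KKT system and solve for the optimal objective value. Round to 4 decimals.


Step 1: Try lambda = 0 (constraint inactive).
Stationarity: 2*2*x - 8 = 0
x* = 8/(2*2) = 2.0
Check constraint: 1*2.0 = 2.0 >= 2 -- satisfied.
Step 2: Compute optimal value.
f(x*) = 2*2.0^2 - 8*2.0 = -8.0


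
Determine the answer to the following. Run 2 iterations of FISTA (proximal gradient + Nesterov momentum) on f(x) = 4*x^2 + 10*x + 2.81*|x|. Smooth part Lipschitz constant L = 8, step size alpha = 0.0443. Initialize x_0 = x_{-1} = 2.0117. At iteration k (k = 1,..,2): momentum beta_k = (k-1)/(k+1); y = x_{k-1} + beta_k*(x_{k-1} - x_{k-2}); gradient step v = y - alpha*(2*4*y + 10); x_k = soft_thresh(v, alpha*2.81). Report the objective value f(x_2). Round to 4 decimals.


FISTA on f(x) = 4*x^2 + 10*x + 2.81*|x|
L = 8, alpha = 0.0443
Iteration 1: beta = 0.0, y = 2.0117 + 0.0*(2.0117 - 2.0117) = 2.0117
  grad(y) = 26.0936, v = y - alpha*grad = 0.8558
  prox(v) = soft_thresh(0.8558, 0.1245) = 0.7313
Iteration 2: beta = 0.3333, y = 0.7313 + 0.3333*(0.7313 - 2.0117) = 0.3045
  grad(y) = 12.4357, v = y - alpha*grad = -0.2464
  prox(v) = soft_thresh(-0.2464, 0.1245) = -0.122
f(x_2) = 4*(-0.122)^2 + 10*(-0.122) + 2.81*|-0.122| = -0.8174


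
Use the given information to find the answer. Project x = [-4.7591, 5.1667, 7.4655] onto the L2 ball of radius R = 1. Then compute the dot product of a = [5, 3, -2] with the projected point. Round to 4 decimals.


Step 1: Compute ||x|| (intermediates to 6 decimals).
||x|| = sqrt((-4.7591)^2 + 5.1667^2 + 7.4655^2) = 10.250732
Step 2: Project.
Since ||x|| > R, scale = R/||x|| = 1/10.250732 = 0.097554, proj(x) = scale * x
proj(x) = [-0.464269, 0.504032, 0.728289]
Step 3: Dot product.
a^T * proj(x) = 5*(-0.464269) + 3*0.504032 - 2*0.728289 = -2.2658


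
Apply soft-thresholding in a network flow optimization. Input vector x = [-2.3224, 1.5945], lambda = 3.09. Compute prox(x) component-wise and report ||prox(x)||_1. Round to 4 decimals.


Soft-thresholding with lambda = 3.09:
prox(-2.3224) = sign(-2.3224)*max(|-2.3224| - 3.09, 0) = 0.0
prox(1.5945) = sign(1.5945)*max(|1.5945| - 3.09, 0) = 0.0
prox(x) = [0.0, 0.0]
||prox(x)||_1 = 0.0 + 0.0 = 0.0


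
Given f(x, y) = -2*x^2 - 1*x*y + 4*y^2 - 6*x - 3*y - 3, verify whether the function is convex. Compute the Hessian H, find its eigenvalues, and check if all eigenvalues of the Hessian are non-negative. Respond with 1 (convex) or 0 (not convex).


The Hessian of f(x,y) = -2*x^2 - 1*x*y + 4*y^2 - 6*x - 3*y - 3 is:
H = [[-4, -1], [-1, 8]]
Trace = -4 + 8 = 4
Determinant = -4*8 - (-1)^2 = -33
Discriminant = (4)^2 - 4*-33 = 148.0
Eigenvalues: lambda_1 = -4.0828, lambda_2 = 8.0828
The function is not convex.

0


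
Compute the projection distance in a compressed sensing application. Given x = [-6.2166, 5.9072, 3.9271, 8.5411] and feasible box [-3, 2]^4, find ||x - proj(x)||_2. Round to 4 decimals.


Project each component onto [-3, 2].
clip(-6.2166) = -3.0, clip(5.9072) = 2.0, clip(3.9271) = 2.0, clip(8.5411) = 2.0
Projection = [-3.0, 2.0, 2.0, 2.0]
Squared diffs: [10.3465, 15.2662, 3.7137, 42.786]
Distance = sqrt(72.1124) = 8.4919


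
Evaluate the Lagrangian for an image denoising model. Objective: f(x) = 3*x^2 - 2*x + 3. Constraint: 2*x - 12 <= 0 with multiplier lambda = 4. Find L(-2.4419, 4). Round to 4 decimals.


Step 1: Evaluate f(x).
f(-2.4419) = 3*(-2.4419)^2 - 2*(-2.4419) + 3 = 25.7724
Step 2: Evaluate g(x).
g(-2.4419) = 2*-2.4419 - 12 = -16.8838
Step 3: Compute Lagrangian.
L = 25.7724 + 4*-16.8838 = -41.7628


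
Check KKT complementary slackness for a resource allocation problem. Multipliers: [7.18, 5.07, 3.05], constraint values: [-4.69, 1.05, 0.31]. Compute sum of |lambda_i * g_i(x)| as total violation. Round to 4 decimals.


KKT complementary slackness check:
lambda_1 * g_1 = 7.18 * -4.69 = -33.6742
lambda_2 * g_2 = 5.07 * 1.05 = 5.3235
lambda_3 * g_3 = 3.05 * 0.31 = 0.9455
Total violation = 33.6742 + 5.3235 + 0.9455 = 39.9432


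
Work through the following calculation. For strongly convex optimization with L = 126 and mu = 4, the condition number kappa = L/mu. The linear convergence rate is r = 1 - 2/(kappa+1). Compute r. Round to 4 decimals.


Step 1: Compute the condition number.
kappa = L/mu = 126/4 = 31.5
Step 2: Compute the convergence rate.
r = 1 - 2/(kappa + 1) = 1 - 2*mu/(L + mu) = (L - mu)/(L + mu) = 122/130 = 0.9385


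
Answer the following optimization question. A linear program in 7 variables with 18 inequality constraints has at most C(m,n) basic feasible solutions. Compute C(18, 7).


Each vertex corresponds to some choice of n active constraints out of m, so the number of vertices is at most C(m, n) = m! / (n!(m-n)!).
m = 18, n = 7
Numerator: 18 * 17 * 16 * 15 * 14 * 13 * 12
Denominator: 7! = 5040
C(18, 7) = 31824


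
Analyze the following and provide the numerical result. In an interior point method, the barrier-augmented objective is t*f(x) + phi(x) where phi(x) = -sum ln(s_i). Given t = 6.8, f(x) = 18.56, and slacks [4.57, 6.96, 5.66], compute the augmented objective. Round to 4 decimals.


Step 1: Compute log-barrier.
ln values: [1.5195, 1.9402, 1.7334]
phi = -(1.5195 + 1.9402 + 1.7334) = -5.1931
Step 2: Compute augmented objective.
t*f(x) = 6.8*18.56 = 126.208
Total = 126.208 - 5.1931 = 121.0149


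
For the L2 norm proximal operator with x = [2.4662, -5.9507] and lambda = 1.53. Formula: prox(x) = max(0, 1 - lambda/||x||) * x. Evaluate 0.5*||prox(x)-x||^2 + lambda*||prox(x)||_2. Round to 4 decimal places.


Step 1: Compute ||x||.
||x|| = 6.4415
Step 2: Compute scaling factor.
scale = max(0, 1 - 1.53/6.4415) = 0.7625
Step 3: prox(x) = [1.8804, -4.5373]
||prox(x)|| = 4.9115
Step 4: Proximal objective.
0.5*||prox-x||^2 = 1.1705
lambda*||prox|| = 7.5146
Total = 8.6851


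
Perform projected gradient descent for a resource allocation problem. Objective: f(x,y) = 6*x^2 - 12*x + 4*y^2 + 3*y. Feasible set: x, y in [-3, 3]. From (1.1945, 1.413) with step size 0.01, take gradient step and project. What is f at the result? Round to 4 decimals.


Step 1: Compute gradient at (1.1945, 1.413).
grad_x = 2*6*1.1945 - 12 = 2.334
grad_y = 2*4*1.413 + 3 = 14.304
Step 2: Gradient step.
x_raw = 1.1945 - 0.01*2.334 = 1.1712
y_raw = 1.413 - 0.01*14.304 = 1.27
Step 3: Project onto [-3, 3].
x_proj = clip(1.1712) = 1.1712
y_proj = clip(1.27) = 1.27
Step 4: Evaluate f.
f(1.1712, 1.27) = 4.4368


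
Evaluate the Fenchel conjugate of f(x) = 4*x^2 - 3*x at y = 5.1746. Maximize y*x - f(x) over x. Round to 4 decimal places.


f*(y) = sup_x {y*x - a*x^2 - b*x} = sup_x {(y-b)*x - a*x^2}
FOC: (y - b) - 2a*x = 0 => x* = (y - b)/(2a)
x* = (5.1746 + 3)/(2*4) = 1.0218
f*(5.1746) = (y-b)^2/(4a) = (5.1746 + 3)^2/(4*4)
= 66.8241/16 = 4.1765


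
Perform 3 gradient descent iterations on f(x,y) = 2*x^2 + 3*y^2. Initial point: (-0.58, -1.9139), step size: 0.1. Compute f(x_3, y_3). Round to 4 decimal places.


Gradient descent on f(x,y) = 2*x^2 + 3*y^2.
Starting point: (-0.58, -1.9139), alpha = 0.1
Step 1: grad_x = 2*2*-0.58 = -2.32, grad_y = 2*3*-1.9139 = -11.4834
  x_1 = -0.58 - 0.1*-2.32 = -0.348
  y_1 = -1.9139 - 0.1*-11.4834 = -0.7656
Step 2: grad_x = 2*2*-0.348 = -1.392, grad_y = 2*3*-0.7656 = -4.5934
  x_2 = -0.348 - 0.1*-1.392 = -0.2088
  y_2 = -0.7656 - 0.1*-4.5934 = -0.3062
Step 3: grad_x = 2*2*-0.2088 = -0.8352, grad_y = 2*3*-0.3062 = -1.8373
  x_3 = -0.2088 - 0.1*-0.8352 = -0.1253
  y_3 = -0.3062 - 0.1*-1.8373 = -0.1225
f(-0.1253, -0.1225) = 2*(-0.1253)^2 + 3*(-0.1225)^2 = 0.0764


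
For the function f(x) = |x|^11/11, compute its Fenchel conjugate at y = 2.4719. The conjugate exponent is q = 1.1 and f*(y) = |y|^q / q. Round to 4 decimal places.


The conjugate exponent q satisfies 1/p + 1/q = 1.
p = 11, so q = 11/(11 - 1) = 1.1
|y|^q = 2.4719^1.1 = 2.706
f*(2.4719) = 2.706 / 1.1 = 2.46


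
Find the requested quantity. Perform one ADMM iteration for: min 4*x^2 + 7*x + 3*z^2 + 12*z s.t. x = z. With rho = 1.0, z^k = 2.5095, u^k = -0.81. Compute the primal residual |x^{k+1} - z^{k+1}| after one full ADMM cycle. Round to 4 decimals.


ADMM iteration with rho = 1.0, z^k = 2.5095, u^k = -0.81
Step 1: x-update.
Minimize 4*x^2 + 7*x + (1.0/2)*(x - 2.5095 - 0.81)^2
FOC: (2*4 + 1.0)*x = -7 + 1.0*(2.5095 + 0.81)
x^{k+1} = -0.4089
Step 2: z-update.
Minimize 3*z^2 + 12*z + (1.0/2)*(-0.4089 - z - 0.81)^2
FOC: (2*3 + 1.0)*z = -12 + 1.0*(-0.4089 - 0.81)
z^{k+1} = -1.8884
Step 3: u-update.
u^{k+1} = -0.81 - 0.4089 + 1.8884 = 0.6695
Step 4: Primal residual = |-0.4089 + 1.8884| = 1.4795


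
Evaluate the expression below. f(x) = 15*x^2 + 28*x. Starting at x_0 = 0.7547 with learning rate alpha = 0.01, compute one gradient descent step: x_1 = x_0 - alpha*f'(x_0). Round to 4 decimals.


We compute the gradient at x_0 and apply the update.
f'(x) = 30*x + 28
f'(0.7547) = 30*0.7547 + 28 = 50.641
x_1 = 0.7547 - 0.01*50.641 = 0.2483


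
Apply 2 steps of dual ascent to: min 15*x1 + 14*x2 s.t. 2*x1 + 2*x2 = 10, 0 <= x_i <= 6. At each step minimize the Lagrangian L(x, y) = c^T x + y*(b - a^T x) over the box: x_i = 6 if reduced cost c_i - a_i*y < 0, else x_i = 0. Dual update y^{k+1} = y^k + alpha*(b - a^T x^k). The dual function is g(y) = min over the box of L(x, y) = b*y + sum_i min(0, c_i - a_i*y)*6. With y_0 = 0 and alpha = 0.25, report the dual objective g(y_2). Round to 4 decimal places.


Dual ascent for LP: min 15*x1 + 14*x2, 2*x1 + 2*x2 = 10, 0 <= x_i <= 6
Step 1: y^k = 0.0, reduced costs: (15.0, 14.0)
  x^k = (0.0, 0.0), subgradient = b - a^T x = 10.0
  y^{k+1} = 0.0 + 0.25*10.0 = 2.5
Step 2: y^k = 2.5, reduced costs: (10.0, 9.0)
  x^k = (0.0, 0.0), subgradient = b - a^T x = 10.0
  y^{k+1} = 2.5 + 0.25*10.0 = 5.0
Dual objective at y_2 = 5.0: reduced costs (5.0, 4.0), box minimizer x = (0.0, 0.0)
g(y_2) = b*y + (c1 - a1*y)*x1 + (c2 - a2*y)*x2 = 10*5.0 + 5.0*0.0 + 4.0*0.0 = 50.0 + 0.0 + 0.0 = 50.0


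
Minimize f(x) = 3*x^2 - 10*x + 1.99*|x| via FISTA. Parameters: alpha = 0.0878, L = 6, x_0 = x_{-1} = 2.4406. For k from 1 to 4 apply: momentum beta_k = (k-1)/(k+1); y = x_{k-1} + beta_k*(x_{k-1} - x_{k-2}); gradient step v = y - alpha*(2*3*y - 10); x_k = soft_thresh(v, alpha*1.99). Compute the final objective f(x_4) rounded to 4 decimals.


FISTA on f(x) = 3*x^2 - 10*x + 1.99*|x|
L = 6, alpha = 0.0878
Iteration 1: beta = 0.0, y = 2.4406 + 0.0*(2.4406 - 2.4406) = 2.4406
  grad(y) = 4.6436, v = y - alpha*grad = 2.0329
  prox(v) = soft_thresh(2.0329, 0.1747) = 1.8582
Iteration 2: beta = 0.3333, y = 1.8582 + 0.3333*(1.8582 - 2.4406) = 1.664
  grad(y) = -0.0158, v = y - alpha*grad = 1.6654
  prox(v) = soft_thresh(1.6654, 0.1747) = 1.4907
Iteration 3: beta = 0.5, y = 1.4907 + 0.5*(1.4907 - 1.8582) = 1.307
  grad(y) = -2.1583, v = y - alpha*grad = 1.4965
  prox(v) = soft_thresh(1.4965, 0.1747) = 1.3217
Iteration 4: beta = 0.6, y = 1.3217 + 0.6*(1.3217 - 1.4907) = 1.2204
  grad(y) = -2.6779, v = y - alpha*grad = 1.4555
  prox(v) = soft_thresh(1.4555, 0.1747) = 1.2807
f(x_4) = 3*1.2807^2 - 10*1.2807 + 1.99*|1.2807| = -5.3378


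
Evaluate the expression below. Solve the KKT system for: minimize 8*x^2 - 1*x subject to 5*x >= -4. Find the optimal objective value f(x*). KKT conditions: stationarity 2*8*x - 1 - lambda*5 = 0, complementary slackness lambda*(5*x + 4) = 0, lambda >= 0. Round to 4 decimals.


Step 1: Try lambda = 0 (constraint inactive).
Stationarity: 2*8*x - 1 = 0
x* = 1/(2*8) = 0.0625
Check constraint: 5*0.0625 = 0.3125 >= -4 -- satisfied.
Step 2: Compute optimal value.
f(x*) = 8*0.0625^2 - 1*0.0625 = -0.0313


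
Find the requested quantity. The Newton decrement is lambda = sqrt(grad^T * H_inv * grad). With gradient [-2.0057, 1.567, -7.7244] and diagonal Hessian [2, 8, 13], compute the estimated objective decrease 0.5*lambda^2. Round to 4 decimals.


Step 1: H is diagonal, so H^(-1) * g = [-1.0029, 0.1959, -0.5942].
Step 2: g^T H^(-1) g = sum_i g_i^2 / H_ii
  = (-2.0057)^2/2 + (1.567)^2/8 + (-7.7244)^2/13
  = 2.0114 + 0.3069 + 4.5897 = 6.9081
Step 3: Objective decrease = 0.5 * g^T H^(-1) g = 3.454


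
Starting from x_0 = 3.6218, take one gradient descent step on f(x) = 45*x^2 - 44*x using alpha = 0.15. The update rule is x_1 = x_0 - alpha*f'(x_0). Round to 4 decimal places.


We compute the gradient at x_0 and apply the update.
f'(x) = 90*x - 44
f'(3.6218) = 90*3.6218 - 44 = 281.962
x_1 = 3.6218 - 0.15*281.962 = -38.6725


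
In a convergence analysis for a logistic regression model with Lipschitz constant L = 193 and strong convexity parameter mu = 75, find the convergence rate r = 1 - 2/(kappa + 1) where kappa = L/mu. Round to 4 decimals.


Step 1: Compute the condition number.
kappa = L/mu = 193/75 = 2.5733
Step 2: Compute the convergence rate.
r = 1 - 2/(kappa + 1) = 1 - 2*mu/(L + mu) = (L - mu)/(L + mu) = 118/268 = 0.4403


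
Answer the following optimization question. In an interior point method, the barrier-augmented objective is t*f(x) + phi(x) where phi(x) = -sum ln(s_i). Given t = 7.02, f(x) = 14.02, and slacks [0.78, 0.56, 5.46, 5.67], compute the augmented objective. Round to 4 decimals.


Step 1: Compute log-barrier.
ln values: [-0.2485, -0.5798, 1.6974, 1.7352]
phi = -(-0.2485 - 0.5798 + 1.6974 + 1.7352) = -2.6044
Step 2: Compute augmented objective.
t*f(x) = 7.02*14.02 = 98.4204
Total = 98.4204 - 2.6044 = 95.816


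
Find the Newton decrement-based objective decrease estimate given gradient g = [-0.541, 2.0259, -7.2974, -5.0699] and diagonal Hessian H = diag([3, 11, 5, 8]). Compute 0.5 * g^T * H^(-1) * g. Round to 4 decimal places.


Step 1: H is diagonal, so H^(-1) * g = [-0.1803, 0.1842, -1.4595, -0.6337].
Step 2: g^T H^(-1) g = sum_i g_i^2 / H_ii
  = (-0.541)^2/3 + (2.0259)^2/11 + (-7.2974)^2/5 + (-5.0699)^2/8
  = 0.0976 + 0.3731 + 10.6504 + 3.213 = 14.3341
Step 3: Objective decrease = 0.5 * g^T H^(-1) g = 7.167


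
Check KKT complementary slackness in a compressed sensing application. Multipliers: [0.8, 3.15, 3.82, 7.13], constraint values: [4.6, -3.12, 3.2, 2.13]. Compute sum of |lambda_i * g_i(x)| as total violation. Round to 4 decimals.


KKT complementary slackness check:
lambda_1 * g_1 = 0.8 * 4.6 = 3.68
lambda_2 * g_2 = 3.15 * -3.12 = -9.828
lambda_3 * g_3 = 3.82 * 3.2 = 12.224
lambda_4 * g_4 = 7.13 * 2.13 = 15.1869
Total violation = 3.68 + 9.828 + 12.224 + 15.1869 = 40.9189


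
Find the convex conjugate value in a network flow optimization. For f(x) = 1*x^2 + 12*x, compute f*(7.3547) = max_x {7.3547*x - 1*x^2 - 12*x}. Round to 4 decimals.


f*(y) = sup_x {y*x - a*x^2 - b*x} = sup_x {(y-b)*x - a*x^2}
FOC: (y - b) - 2a*x = 0 => x* = (y - b)/(2a)
x* = (7.3547 - 12)/(2*1) = -2.3227
f*(7.3547) = (y-b)^2/(4a) = (7.3547 - 12)^2/(4*1)
= 21.5788/4 = 5.3947


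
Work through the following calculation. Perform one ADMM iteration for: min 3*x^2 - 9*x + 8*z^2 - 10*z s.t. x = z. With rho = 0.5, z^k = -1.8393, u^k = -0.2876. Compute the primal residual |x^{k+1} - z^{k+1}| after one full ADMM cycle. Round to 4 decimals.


ADMM iteration with rho = 0.5, z^k = -1.8393, u^k = -0.2876
Step 1: x-update.
Minimize 3*x^2 - 9*x + (0.5/2)*(x + 1.8393 - 0.2876)^2
FOC: (2*3 + 0.5)*x = 9 + 0.5*(-1.8393 + 0.2876)
x^{k+1} = 1.2653
Step 2: z-update.
Minimize 8*z^2 - 10*z + (0.5/2)*(1.2653 - z - 0.2876)^2
FOC: (2*8 + 0.5)*z = 10 + 0.5*(1.2653 - 0.2876)
z^{k+1} = 0.6357
Step 3: u-update.
u^{k+1} = -0.2876 + 1.2653 - 0.6357 = 0.342
Step 4: Primal residual = |1.2653 - 0.6357| = 0.6296


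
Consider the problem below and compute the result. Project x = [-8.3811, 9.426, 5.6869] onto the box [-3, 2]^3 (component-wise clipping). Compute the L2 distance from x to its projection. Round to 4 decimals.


Project each component onto [-3, 2].
clip(-8.3811) = -3.0, clip(9.426) = 2.0, clip(5.6869) = 2.0
Projection = [-3.0, 2.0, 2.0]
Squared diffs: [28.9562, 55.1455, 13.5932]
Distance = sqrt(97.6949) = 9.8841


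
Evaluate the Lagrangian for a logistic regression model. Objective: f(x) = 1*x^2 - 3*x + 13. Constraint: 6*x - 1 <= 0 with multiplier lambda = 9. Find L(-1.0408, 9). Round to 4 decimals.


Step 1: Evaluate f(x).
f(-1.0408) = 1*(-1.0408)^2 - 3*(-1.0408) + 13 = 17.2057
Step 2: Evaluate g(x).
g(-1.0408) = 6*-1.0408 - 1 = -7.2448
Step 3: Compute Lagrangian.
L = 17.2057 + 9*-7.2448 = -47.9975


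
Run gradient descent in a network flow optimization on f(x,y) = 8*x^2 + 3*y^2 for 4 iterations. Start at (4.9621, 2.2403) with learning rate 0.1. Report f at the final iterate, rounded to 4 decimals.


Gradient descent on f(x,y) = 8*x^2 + 3*y^2.
Starting point: (4.9621, 2.2403), alpha = 0.1
Step 1: grad_x = 2*8*4.9621 = 79.3936, grad_y = 2*3*2.2403 = 13.4418
  x_1 = 4.9621 - 0.1*79.3936 = -2.9773
  y_1 = 2.2403 - 0.1*13.4418 = 0.8961
Step 2: grad_x = 2*8*-2.9773 = -47.6362, grad_y = 2*3*0.8961 = 5.3767
  x_2 = -2.9773 - 0.1*-47.6362 = 1.7864
  y_2 = 0.8961 - 0.1*5.3767 = 0.3584
Step 3: grad_x = 2*8*1.7864 = 28.5817, grad_y = 2*3*0.3584 = 2.1507
  x_3 = 1.7864 - 0.1*28.5817 = -1.0718
  y_3 = 0.3584 - 0.1*2.1507 = 0.1434
Step 4: grad_x = 2*8*-1.0718 = -17.149, grad_y = 2*3*0.1434 = 0.8603
  x_4 = -1.0718 - 0.1*-17.149 = 0.6431
  y_4 = 0.1434 - 0.1*0.8603 = 0.0574
f(0.6431, 0.0574) = 8*0.6431^2 + 3*0.0574^2 = 3.3184


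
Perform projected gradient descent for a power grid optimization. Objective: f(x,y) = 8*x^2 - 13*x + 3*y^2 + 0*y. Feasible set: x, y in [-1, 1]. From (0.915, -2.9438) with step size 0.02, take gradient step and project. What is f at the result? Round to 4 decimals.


Step 1: Compute gradient at (0.915, -2.9438).
grad_x = 2*8*0.915 - 13 = 1.64
grad_y = 2*3*-2.9438 + 0 = -17.6628
Step 2: Gradient step.
x_raw = 0.915 - 0.02*1.64 = 0.8822
y_raw = -2.9438 - 0.02*-17.6628 = -2.5905
Step 3: Project onto [-1, 1].
x_proj = clip(0.8822) = 0.8822
y_proj = clip(-2.5905) = -1.0
Step 4: Evaluate f.
f(0.8822, -1.0) = -2.2424


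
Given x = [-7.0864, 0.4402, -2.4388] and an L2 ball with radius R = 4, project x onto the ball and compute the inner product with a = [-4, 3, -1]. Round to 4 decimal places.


Step 1: Compute ||x|| (intermediates to 6 decimals).
||x|| = sqrt((-7.0864)^2 + 0.4402^2 + (-2.4388)^2) = 7.507236
Step 2: Project.
Since ||x|| > R, scale = R/||x|| = 4/7.507236 = 0.532819, proj(x) = scale * x
proj(x) = [-3.775769, 0.234547, -1.299439]
Step 3: Dot product.
a^T * proj(x) = -4*(-3.775769) + 3*0.234547 - 1*(-1.299439) = 17.1062


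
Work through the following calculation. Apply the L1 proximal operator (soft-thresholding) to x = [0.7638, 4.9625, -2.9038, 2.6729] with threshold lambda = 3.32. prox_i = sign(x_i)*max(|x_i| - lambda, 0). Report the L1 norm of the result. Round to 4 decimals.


Soft-thresholding with lambda = 3.32:
prox(0.7638) = sign(0.7638)*max(|0.7638| - 3.32, 0) = 0.0
prox(4.9625) = sign(4.9625)*max(|4.9625| - 3.32, 0) = 1.6425
prox(-2.9038) = sign(-2.9038)*max(|-2.9038| - 3.32, 0) = 0.0
prox(2.6729) = sign(2.6729)*max(|2.6729| - 3.32, 0) = 0.0
prox(x) = [0.0, 1.6425, 0.0, 0.0]
||prox(x)||_1 = 0.0 + 1.6425 + 0.0 + 0.0 = 1.6425


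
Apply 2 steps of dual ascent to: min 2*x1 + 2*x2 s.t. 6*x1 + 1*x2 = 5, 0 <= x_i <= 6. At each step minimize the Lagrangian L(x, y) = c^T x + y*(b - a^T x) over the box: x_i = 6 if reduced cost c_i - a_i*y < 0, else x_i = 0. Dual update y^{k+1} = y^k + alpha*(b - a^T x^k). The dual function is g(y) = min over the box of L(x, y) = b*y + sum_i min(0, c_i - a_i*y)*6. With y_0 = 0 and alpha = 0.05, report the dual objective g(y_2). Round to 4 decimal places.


Dual ascent for LP: min 2*x1 + 2*x2, 6*x1 + 1*x2 = 5, 0 <= x_i <= 6
Step 1: y^k = 0.0, reduced costs: (2.0, 2.0)
  x^k = (0.0, 0.0), subgradient = b - a^T x = 5.0
  y^{k+1} = 0.0 + 0.05*5.0 = 0.25
Step 2: y^k = 0.25, reduced costs: (0.5, 1.75)
  x^k = (0.0, 0.0), subgradient = b - a^T x = 5.0
  y^{k+1} = 0.25 + 0.05*5.0 = 0.5
Dual objective at y_2 = 0.5: reduced costs (-1.0, 1.5), box minimizer x = (6.0, 0.0)
g(y_2) = b*y + (c1 - a1*y)*x1 + (c2 - a2*y)*x2 = 5*0.5 + (-1.0)*6.0 + 1.5*0.0 = 2.5 - 6.0 + 0.0 = -3.5


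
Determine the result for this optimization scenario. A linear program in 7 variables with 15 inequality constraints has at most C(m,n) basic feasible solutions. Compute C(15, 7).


Each vertex corresponds to some choice of n active constraints out of m, so the number of vertices is at most C(m, n) = m! / (n!(m-n)!).
m = 15, n = 7
Numerator: 15 * 14 * 13 * 12 * 11 * 10 * 9
Denominator: 7! = 5040
C(15, 7) = 6435


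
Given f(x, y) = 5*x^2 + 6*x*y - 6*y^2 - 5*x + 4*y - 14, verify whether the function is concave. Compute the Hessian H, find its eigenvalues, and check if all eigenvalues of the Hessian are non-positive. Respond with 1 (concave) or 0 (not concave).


The Hessian of f(x,y) = 5*x^2 + 6*x*y - 6*y^2 - 5*x + 4*y - 14 is:
H = [[10, 6], [6, -12]]
Trace = 10 - 12 = -2
Determinant = 10*-12 - (6)^2 = -156
Discriminant = (-2)^2 - 4*-156 = 628.0
Eigenvalues: lambda_1 = -13.53, lambda_2 = 11.53
The function is not concave.

0


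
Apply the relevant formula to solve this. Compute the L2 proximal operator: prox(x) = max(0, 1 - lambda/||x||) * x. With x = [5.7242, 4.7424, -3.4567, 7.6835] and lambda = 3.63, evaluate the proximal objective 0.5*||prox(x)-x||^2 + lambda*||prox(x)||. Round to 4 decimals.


Step 1: Compute ||x||.
||x|| = 11.2357
Step 2: Compute scaling factor.
scale = max(0, 1 - 3.63/11.2357) = 0.6769
Step 3: prox(x) = [3.8748, 3.2102, -2.3399, 5.2011]
||prox(x)|| = 7.6057
Step 4: Proximal objective.
0.5*||prox-x||^2 = 6.5885
lambda*||prox|| = 27.6087
Total = 34.1973


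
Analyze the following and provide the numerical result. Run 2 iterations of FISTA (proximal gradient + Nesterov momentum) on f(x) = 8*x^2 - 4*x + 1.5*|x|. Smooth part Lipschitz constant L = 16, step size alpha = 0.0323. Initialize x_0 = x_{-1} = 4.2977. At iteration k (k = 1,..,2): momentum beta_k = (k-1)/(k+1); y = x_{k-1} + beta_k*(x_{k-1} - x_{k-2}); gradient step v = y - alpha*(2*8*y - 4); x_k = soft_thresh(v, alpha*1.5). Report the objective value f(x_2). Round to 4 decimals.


FISTA on f(x) = 8*x^2 - 4*x + 1.5*|x|
L = 16, alpha = 0.0323
Iteration 1: beta = 0.0, y = 4.2977 + 0.0*(4.2977 - 4.2977) = 4.2977
  grad(y) = 64.7632, v = y - alpha*grad = 2.2058
  prox(v) = soft_thresh(2.2058, 0.0485) = 2.1574
Iteration 2: beta = 0.3333, y = 2.1574 + 0.3333*(2.1574 - 4.2977) = 1.444
  grad(y) = 19.1034, v = y - alpha*grad = 0.8269
  prox(v) = soft_thresh(0.8269, 0.0485) = 0.7785
f(x_2) = 8*0.7785^2 - 4*0.7785 + 1.5*|0.7785| = 2.902


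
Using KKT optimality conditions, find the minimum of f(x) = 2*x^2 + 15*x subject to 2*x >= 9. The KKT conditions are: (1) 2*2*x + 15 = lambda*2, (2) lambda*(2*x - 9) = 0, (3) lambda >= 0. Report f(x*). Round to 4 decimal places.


Step 1: Try lambda = 0 (constraint inactive).
x_unc = -15/(2*2) = -3.75
Check: 2*-3.75 = -7.5 < 9 -- violated!
Step 2: Constraint must be active: 2*x = 9
x* = 9/2 = 4.5
lambda = (2*2*4.5 + 15)/2 = 16.5
Step 3: Compute optimal value.
f(x*) = 2*4.5^2 + 15*4.5 = 108.0


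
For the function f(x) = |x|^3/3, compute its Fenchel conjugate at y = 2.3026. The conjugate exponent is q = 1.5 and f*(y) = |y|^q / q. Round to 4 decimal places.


The conjugate exponent q satisfies 1/p + 1/q = 1.
p = 3, so q = 3/(3 - 1) = 1.5
|y|^q = 2.3026^1.5 = 3.494
f*(2.3026) = 3.494 / 1.5 = 2.3294


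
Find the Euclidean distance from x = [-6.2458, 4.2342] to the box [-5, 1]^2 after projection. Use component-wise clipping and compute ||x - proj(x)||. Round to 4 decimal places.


Project each component onto [-5, 1].
clip(-6.2458) = -5.0, clip(4.2342) = 1.0
Projection = [-5.0, 1.0]
Squared diffs: [1.552, 10.46]
Distance = sqrt(12.012) = 3.4658


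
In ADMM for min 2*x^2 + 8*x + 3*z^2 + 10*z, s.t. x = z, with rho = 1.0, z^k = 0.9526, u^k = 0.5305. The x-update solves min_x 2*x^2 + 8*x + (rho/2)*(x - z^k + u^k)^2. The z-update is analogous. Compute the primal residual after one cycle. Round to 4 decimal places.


ADMM iteration with rho = 1.0, z^k = 0.9526, u^k = 0.5305
Step 1: x-update.
Minimize 2*x^2 + 8*x + (1.0/2)*(x - 0.9526 + 0.5305)^2
FOC: (2*2 + 1.0)*x = -8 + 1.0*(0.9526 - 0.5305)
x^{k+1} = -1.5156
Step 2: z-update.
Minimize 3*z^2 + 10*z + (1.0/2)*(-1.5156 - z + 0.5305)^2
FOC: (2*3 + 1.0)*z = -10 + 1.0*(-1.5156 + 0.5305)
z^{k+1} = -1.5693
Step 3: u-update.
u^{k+1} = 0.5305 - 1.5156 + 1.5693 = 0.5842
Step 4: Primal residual = |-1.5156 + 1.5693| = 0.0537


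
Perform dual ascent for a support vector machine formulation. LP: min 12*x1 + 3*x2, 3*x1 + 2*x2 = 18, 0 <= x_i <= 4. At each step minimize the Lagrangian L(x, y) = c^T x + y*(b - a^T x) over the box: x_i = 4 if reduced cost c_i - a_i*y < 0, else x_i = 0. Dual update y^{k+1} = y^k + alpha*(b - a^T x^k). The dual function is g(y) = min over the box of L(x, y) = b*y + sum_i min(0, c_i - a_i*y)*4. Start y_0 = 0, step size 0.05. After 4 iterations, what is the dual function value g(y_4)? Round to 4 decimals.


Dual ascent for LP: min 12*x1 + 3*x2, 3*x1 + 2*x2 = 18, 0 <= x_i <= 4
Step 1: y^k = 0.0, reduced costs: (12.0, 3.0)
  x^k = (0.0, 0.0), subgradient = b - a^T x = 18.0
  y^{k+1} = 0.0 + 0.05*18.0 = 0.9
Step 2: y^k = 0.9, reduced costs: (9.3, 1.2)
  x^k = (0.0, 0.0), subgradient = b - a^T x = 18.0
  y^{k+1} = 0.9 + 0.05*18.0 = 1.8
Step 3: y^k = 1.8, reduced costs: (6.6, -0.6)
  x^k = (0.0, 4.0), subgradient = b - a^T x = 10.0
  y^{k+1} = 1.8 + 0.05*10.0 = 2.3
Step 4: y^k = 2.3, reduced costs: (5.1, -1.6)
  x^k = (0.0, 4.0), subgradient = b - a^T x = 10.0
  y^{k+1} = 2.3 + 0.05*10.0 = 2.8
Dual objective at y_4 = 2.8: reduced costs (3.6, -2.6), box minimizer x = (0.0, 4.0)
g(y_4) = b*y + (c1 - a1*y)*x1 + (c2 - a2*y)*x2 = 18*2.8 + 3.6*0.0 + (-2.6)*4.0 = 50.4 + 0.0 - 10.4 = 40.0


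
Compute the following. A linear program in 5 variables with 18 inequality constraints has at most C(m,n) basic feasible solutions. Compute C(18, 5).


Each vertex corresponds to some choice of n active constraints out of m, so the number of vertices is at most C(m, n) = m! / (n!(m-n)!).
m = 18, n = 5
Numerator: 18 * 17 * 16 * 15 * 14
Denominator: 5! = 120
C(18, 5) = 8568


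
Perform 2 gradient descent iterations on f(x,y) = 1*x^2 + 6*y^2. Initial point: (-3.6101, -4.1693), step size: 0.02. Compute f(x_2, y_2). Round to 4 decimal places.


Gradient descent on f(x,y) = 1*x^2 + 6*y^2.
Starting point: (-3.6101, -4.1693), alpha = 0.02
Step 1: grad_x = 2*1*-3.6101 = -7.2202, grad_y = 2*6*-4.1693 = -50.0316
  x_1 = -3.6101 - 0.02*-7.2202 = -3.4657
  y_1 = -4.1693 - 0.02*-50.0316 = -3.1687
Step 2: grad_x = 2*1*-3.4657 = -6.9314, grad_y = 2*6*-3.1687 = -38.024
  x_2 = -3.4657 - 0.02*-6.9314 = -3.3271
  y_2 = -3.1687 - 0.02*-38.024 = -2.4082
f(-3.3271, -2.4082) = 1*(-3.3271)^2 + 6*(-2.4082)^2 = 45.8656
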